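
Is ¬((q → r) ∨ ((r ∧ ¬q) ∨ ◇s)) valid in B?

Invalid (countermodel exists)

Tableau for the negation (q → r) ∨ ((r ∧ ¬q) ∨ ◇s):
1. (q → r) ∨ ((r ∧ ¬q) ∨ ◇s), u
2. (r ∧ ¬q) ∨ ◇s, u   [∨-rule on 1 (branches; this branch)]
3. ◇s, u   [∨-rule on 2 (branches; this branch)]
4. s, v   [◇-rule on 3: fresh world v, uRv]
Accessibility: uRu, uRv, vRu, vRv
The negation has an open branch (countermodel exists).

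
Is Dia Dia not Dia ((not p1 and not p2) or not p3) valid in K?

Tableau for the negation not Dia Dia not Dia ((not p1 and not p2) or not p3):
1. not Dia Dia not Dia ((not p1 and not p2) or not p3), u
The negation has an open branch (countermodel exists).

Invalid (countermodel exists)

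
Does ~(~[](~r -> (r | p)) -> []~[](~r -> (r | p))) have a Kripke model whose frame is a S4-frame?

Satisfiable (open branch found)

1. ~(~[](~r -> (r | p)) -> []~[](~r -> (r | p))), 0
2. ~[](~r -> (r | p)), 0   [~->-rule on 1]
3. ~[]~[](~r -> (r | p)), 0   [~->-rule on 1]
4. ~(~r -> (r | p)), 1   [~[]-rule on 2: fresh world 1, 0R1]
5. ~r, 1   [~->-rule on 4]
6. ~(r | p), 1   [~->-rule on 4]
7. ~p, 1   [~|-rule on 6]
8. [](~r -> (r | p)), 2   [~[]-rule on 3: fresh world 2, 0R2]
9. ~r -> (r | p), 2   [[]-rule on 8 via 2R2]
10. r | p, 2   [->-rule on 9 (branches; this branch)]
11. p, 2   [|-rule on 10 (branches; this branch)]
Accessibility: 0R0, 0R1, 0R2, 1R1, 2R2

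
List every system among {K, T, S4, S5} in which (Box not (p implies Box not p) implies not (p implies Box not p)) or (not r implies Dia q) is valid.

T, S4, S5

K-tableau for the negation not ((Box not (p implies Box not p) implies not (p implies Box not p)) or (not r implies Dia q)):
1. not ((Box not (p implies Box not p) implies not (p implies Box not p)) or (not r implies Dia q)), 0
2. not (Box not (p implies Box not p) implies not (p implies Box not p)), 0
3. not (not r implies Dia q), 0
4. Box not (p implies Box not p), 0
5. p implies Box not p, 0
6. not r, 0
7. not Dia q, 0
8. Box not p, 0
Complete open branch: countermodel on a K-frame, so not valid in K.
T-tableau for the negation not ((Box not (p implies Box not p) implies not (p implies Box not p)) or (not r implies Dia q)):
1. not ((Box not (p implies Box not p) implies not (p implies Box not p)) or (not r implies Dia q)), 0
2. not (Box not (p implies Box not p) implies not (p implies Box not p)), 0
3. not (not r implies Dia q), 0
4. Box not (p implies Box not p), 0
5. p implies Box not p, 0
6. not r, 0
7. not Dia q, 0
8. not (p implies Box not p), 0
9. p, 0
10. not Box not p, 0
11. not q, 0
12. Box not p, 0
13. not p, 0
Accessibility: 0R0
Branch closes: p and not p both at 0.
Every branch closes (one shown): valid in T, hence also in S4, S5 (every theorem of T is a theorem of S4 and S5).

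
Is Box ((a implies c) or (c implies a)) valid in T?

Tableau for the negation not Box ((a implies c) or (c implies a)):
1. not Box ((a implies c) or (c implies a)), 0
2. not ((a implies c) or (c implies a)), 1
3. not (a implies c), 1
4. not (c implies a), 1
5. a, 1
6. not c, 1
7. c, 1
8. not a, 1
Accessibility: 0R0, 0R1, 1R1
Branch closes: c and not c both at 1.
Every branch of the negation's tableau closes; the branch above is one of them.

Valid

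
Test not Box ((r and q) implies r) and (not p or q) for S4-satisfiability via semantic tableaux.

Unsatisfiable

1. not Box ((r and q) implies r) and (not p or q), u
2. not Box ((r and q) implies r), u
3. not p or q, u
4. q, u
5. not ((r and q) implies r), v
6. r and q, v
7. not r, v
8. r, v
9. q, v
Accessibility: uRu, uRv, vRv
Branch closes: r and not r both at v.
(One branch shown.) All branches close.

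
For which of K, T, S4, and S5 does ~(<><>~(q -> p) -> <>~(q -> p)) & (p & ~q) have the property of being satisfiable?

T-tableau for the formula:
1. ~(<><>~(q -> p) -> <>~(q -> p)) & (p & ~q), w0
2. ~(<><>~(q -> p) -> <>~(q -> p)), w0
3. p & ~q, w0
4. <><>~(q -> p), w0
5. ~<>~(q -> p), w0
6. p, w0
7. ~q, w0
8. q -> p, w0
9. <>~(q -> p), w1
10. q -> p, w1
11. p, w1
12. ~(q -> p), w2
13. q, w2
14. ~p, w2
Accessibility: w0Rw0, w0Rw1, w1Rw1, w1Rw2, w2Rw2
Complete open branch: satisfiable in T, hence also in K (this T-model is also a K-model).
S4-tableau for the formula:
1. ~(<><>~(q -> p) -> <>~(q -> p)) & (p & ~q), w0
2. ~(<><>~(q -> p) -> <>~(q -> p)), w0
3. p & ~q, w0
4. <><>~(q -> p), w0
5. ~<>~(q -> p), w0
6. p, w0
7. ~q, w0
8. q -> p, w0
9. <>~(q -> p), w1
10. q -> p, w1
11. p, w1
12. ~(q -> p), w2
13. q, w2
14. ~p, w2
15. q -> p, w2
16. p, w2
Accessibility: w0Rw0, w0Rw1, w0Rw2, w1Rw1, w1Rw2, w2Rw2
Branch closes: p and ~p both at w2.
Every branch closes (one shown): unsatisfiable in S4, hence also in S5 (every S5-frame is an S4-frame).

K, T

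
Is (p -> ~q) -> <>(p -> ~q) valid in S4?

Tableau for the negation ~((p -> ~q) -> <>(p -> ~q)):
1. ~((p -> ~q) -> <>(p -> ~q)), w0
2. p -> ~q, w0   [~->-rule on 1]
3. ~<>(p -> ~q), w0   [~->-rule on 1]
4. ~(p -> ~q), w0   [~<>-rule on 3 via w0Rw0]
5. p, w0   [~->-rule on 4]
6. q, w0   [~->-rule on 4]
7. ~q, w0   [->-rule on 2 (branches; this branch)]
Accessibility: w0Rw0
Branch closes: q and ~q both at w0.
All branches of the negation close; one closing branch shown above.

Valid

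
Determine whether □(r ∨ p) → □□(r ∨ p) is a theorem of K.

Tableau for the negation ¬(□(r ∨ p) → □□(r ∨ p)):
1. ¬(□(r ∨ p) → □□(r ∨ p)), u
2. □(r ∨ p), u
3. ¬□□(r ∨ p), u
4. ¬□(r ∨ p), v
5. r ∨ p, v
6. p, v
7. ¬(r ∨ p), w
8. ¬r, w
9. ¬p, w
Accessibility: uRv, vRw
The negation has an open branch (countermodel exists).

Invalid (countermodel exists)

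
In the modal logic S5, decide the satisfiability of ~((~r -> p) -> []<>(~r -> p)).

No, unsatisfiable

1. ~((~r -> p) -> []<>(~r -> p)), u
2. ~r -> p, u
3. ~[]<>(~r -> p), u
4. p, u
5. ~<>(~r -> p), v
6. ~(~r -> p), u
7. ~r, u
8. ~p, u
Accessibility: uRu, uRv, vRu, vRv
Branch closes: p and ~p both at u.
Every branch closes; the branch above is one of them.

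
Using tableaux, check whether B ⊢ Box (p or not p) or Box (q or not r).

Valid

Tableau for the negation not (Box (p or not p) or Box (q or not r)):
1. not (Box (p or not p) or Box (q or not r)), u
2. not Box (p or not p), u
3. not Box (q or not r), u
4. not (p or not p), v
5. not p, v
6. p, v
Accessibility: uRu, uRv, vRu, vRv
Branch closes: p and not p both at v.
Every branch of the negation's tableau closes; the branch above is one of them.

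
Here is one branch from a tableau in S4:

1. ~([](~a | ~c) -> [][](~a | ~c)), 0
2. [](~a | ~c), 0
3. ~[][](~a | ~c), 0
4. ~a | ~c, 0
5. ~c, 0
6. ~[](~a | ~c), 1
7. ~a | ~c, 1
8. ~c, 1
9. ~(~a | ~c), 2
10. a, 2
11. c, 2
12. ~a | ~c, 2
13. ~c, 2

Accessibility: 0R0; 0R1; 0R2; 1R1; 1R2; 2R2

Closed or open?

Both c and ~c appear at 2.

Yes, closed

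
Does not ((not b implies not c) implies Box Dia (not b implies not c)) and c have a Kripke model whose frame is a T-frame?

Satisfiable

1. not ((not b implies not c) implies Box Dia (not b implies not c)) and c, w0
2. not ((not b implies not c) implies Box Dia (not b implies not c)), w0
3. c, w0
4. not b implies not c, w0
5. not Box Dia (not b implies not c), w0
6. b, w0
7. not Dia (not b implies not c), w1
8. not (not b implies not c), w1
9. not b, w1
10. c, w1
Accessibility: w0Rw0, w0Rw1, w1Rw1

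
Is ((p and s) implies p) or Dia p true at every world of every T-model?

Tableau for the negation not (((p and s) implies p) or Dia p):
1. not (((p and s) implies p) or Dia p), 0
2. not ((p and s) implies p), 0
3. not Dia p, 0
4. p and s, 0
5. not p, 0
6. p, 0
7. s, 0
Accessibility: 0R0
Branch closes: p and not p both at 0.
Every branch of the negation's tableau closes; the branch above is one of them.

Valid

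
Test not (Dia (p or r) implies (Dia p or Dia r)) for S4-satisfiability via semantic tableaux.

Unsatisfiable

1. not (Dia (p or r) implies (Dia p or Dia r)), 0
2. Dia (p or r), 0
3. not (Dia p or Dia r), 0
4. not Dia p, 0
5. not Dia r, 0
6. not p, 0
7. not r, 0
8. p or r, 1
9. not p, 1
10. not r, 1
11. r, 1
Accessibility: 0R0, 0R1, 1R1
Branch closes: r and not r both at 1.
(One branch shown.) All branches close.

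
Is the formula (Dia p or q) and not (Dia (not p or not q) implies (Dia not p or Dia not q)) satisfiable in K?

No, unsatisfiable

1. (Dia p or q) and not (Dia (not p or not q) implies (Dia not p or Dia not q)), 0
2. Dia p or q, 0
3. not (Dia (not p or not q) implies (Dia not p or Dia not q)), 0
4. Dia (not p or not q), 0
5. not (Dia not p or Dia not q), 0
6. not Dia not p, 0
7. not Dia not q, 0
8. q, 0
9. not p or not q, 1
10. p, 1
11. q, 1
12. not q, 1
Accessibility: 0R1
Branch closes: q and not q both at 1.
(One branch shown.) All branches close.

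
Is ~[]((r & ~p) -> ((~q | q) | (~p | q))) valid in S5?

No, not valid

Tableau for the negation []((r & ~p) -> ((~q | q) | (~p | q))):
1. []((r & ~p) -> ((~q | q) | (~p | q))), u
2. (r & ~p) -> ((~q | q) | (~p | q)), u   [[]-rule on 1 via uRu]
3. (~q | q) | (~p | q), u   [->-rule on 2 (branches; this branch)]
4. ~p | q, u   [|-rule on 3 (branches; this branch)]
5. q, u   [|-rule on 4 (branches; this branch)]
Accessibility: uRu
The negation has an open branch (countermodel exists).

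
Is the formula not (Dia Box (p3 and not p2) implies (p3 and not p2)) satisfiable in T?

1. not (Dia Box (p3 and not p2) implies (p3 and not p2)), w0
2. Dia Box (p3 and not p2), w0
3. not (p3 and not p2), w0
4. p2, w0
5. Box (p3 and not p2), w1
6. p3 and not p2, w1
7. p3, w1
8. not p2, w1
Accessibility: w0Rw0, w0Rw1, w1Rw1

Satisfiable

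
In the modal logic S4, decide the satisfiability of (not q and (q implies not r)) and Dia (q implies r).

Satisfiable

1. (not q and (q implies not r)) and Dia (q implies r), w0
2. not q and (q implies not r), w0
3. Dia (q implies r), w0
4. not q, w0
5. q implies not r, w0
6. not r, w0
7. q implies r, w1
8. r, w1
Accessibility: w0Rw0, w0Rw1, w1Rw1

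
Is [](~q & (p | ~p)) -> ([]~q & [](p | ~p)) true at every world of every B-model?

Tableau for the negation ~([](~q & (p | ~p)) -> ([]~q & [](p | ~p))):
1. ~([](~q & (p | ~p)) -> ([]~q & [](p | ~p))), w0
2. [](~q & (p | ~p)), w0   [~->-rule on 1]
3. ~([]~q & [](p | ~p)), w0   [~->-rule on 1]
4. ~q & (p | ~p), w0   [[]-rule on 2 via w0Rw0]
5. ~q, w0   [&-rule on 4]
6. p | ~p, w0   [&-rule on 4]
7. ~[]~q, w0   [~&-rule on 3 (branches; this branch)]
8. ~p, w0   [|-rule on 6 (branches; this branch)]
9. q, w1   [~[]-rule on 7: fresh world w1, w0Rw1]
10. ~q & (p | ~p), w1   [[]-rule on 2 via w0Rw1]
11. ~q, w1   [&-rule on 10]
12. p | ~p, w1   [&-rule on 10]
Accessibility: w0Rw0, w0Rw1, w1Rw0, w1Rw1
Branch closes: q and ~q both at w1.
Every branch of the negation's tableau closes; the branch above is one of them.

Yes, valid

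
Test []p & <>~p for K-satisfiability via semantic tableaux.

1. []p & <>~p, w0
2. []p, w0
3. <>~p, w0
4. ~p, w1
5. p, w1
Accessibility: w0Rw1
Branch closes: p and ~p both at w1.
Every branch closes; the branch above is one of them.

No, unsatisfiable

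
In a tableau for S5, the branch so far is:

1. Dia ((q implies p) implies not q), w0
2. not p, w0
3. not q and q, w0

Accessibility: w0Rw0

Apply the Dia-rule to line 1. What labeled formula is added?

a fresh world w1 with w0Rw1, and (q implies p) implies not q at w1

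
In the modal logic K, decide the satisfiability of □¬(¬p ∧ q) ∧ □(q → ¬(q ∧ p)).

1. □¬(¬p ∧ q) ∧ □(q → ¬(q ∧ p)), w0
2. □¬(¬p ∧ q), w0   [∧-rule on 1]
3. □(q → ¬(q ∧ p)), w0   [∧-rule on 1]

Yes, satisfiable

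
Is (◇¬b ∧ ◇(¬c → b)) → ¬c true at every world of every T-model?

No, not valid

Tableau for the negation ¬((◇¬b ∧ ◇(¬c → b)) → ¬c):
1. ¬((◇¬b ∧ ◇(¬c → b)) → ¬c), w0
2. ◇¬b ∧ ◇(¬c → b), w0
3. c, w0
4. ◇¬b, w0
5. ◇(¬c → b), w0
6. ¬b, w1
7. ¬c → b, w2
8. b, w2
Accessibility: w0Rw0, w0Rw1, w0Rw2, w1Rw1, w2Rw2
The negation has an open branch (countermodel exists).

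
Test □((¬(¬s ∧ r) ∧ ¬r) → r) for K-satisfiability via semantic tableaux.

Satisfiable (open branch found)

1. □((¬(¬s ∧ r) ∧ ¬r) → r), w0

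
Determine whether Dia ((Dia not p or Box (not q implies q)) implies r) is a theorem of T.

Tableau for the negation not Dia ((Dia not p or Box (not q implies q)) implies r):
1. not Dia ((Dia not p or Box (not q implies q)) implies r), 0
2. not ((Dia not p or Box (not q implies q)) implies r), 0   [neg-Dia-rule on 1 via 0R0]
3. Dia not p or Box (not q implies q), 0   [neg-implies-rule on 2]
4. not r, 0   [neg-implies-rule on 2]
5. Box (not q implies q), 0   [or-rule on 3 (branches; this branch)]
6. not q implies q, 0   [Box-rule on 5 via 0R0]
7. q, 0   [implies-rule on 6 (branches; this branch)]
Accessibility: 0R0
The negation has an open branch (countermodel exists).

No, not valid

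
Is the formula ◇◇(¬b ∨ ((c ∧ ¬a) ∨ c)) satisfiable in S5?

Satisfiable

1. ◇◇(¬b ∨ ((c ∧ ¬a) ∨ c)), u
2. ◇(¬b ∨ ((c ∧ ¬a) ∨ c)), v
3. ¬b ∨ ((c ∧ ¬a) ∨ c), w
4. (c ∧ ¬a) ∨ c, w
5. c, w
Accessibility: uRu, uRv, uRw, vRu, vRv, vRw, wRu, wRv, wRw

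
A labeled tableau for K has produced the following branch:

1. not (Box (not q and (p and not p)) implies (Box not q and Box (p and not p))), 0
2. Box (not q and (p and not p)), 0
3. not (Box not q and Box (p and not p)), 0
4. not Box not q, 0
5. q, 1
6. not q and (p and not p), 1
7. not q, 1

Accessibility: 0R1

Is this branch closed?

Both q and not q appear at 1.

Closed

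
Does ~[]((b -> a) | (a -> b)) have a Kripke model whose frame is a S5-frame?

1. ~[]((b -> a) | (a -> b)), u
2. ~((b -> a) | (a -> b)), v
3. ~(b -> a), v
4. ~(a -> b), v
5. b, v
6. ~a, v
7. a, v
8. ~b, v
Accessibility: uRu, uRv, vRu, vRv
Branch closes: a and ~a both at v.
(One branch shown.) All branches close.

Unsatisfiable (every branch closes)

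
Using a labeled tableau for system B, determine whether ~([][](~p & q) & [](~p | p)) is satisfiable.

Yes, satisfiable

1. ~([][](~p & q) & [](~p | p)), w0
2. ~[][](~p & q), w0
3. ~[](~p & q), w1
4. ~(~p & q), w2
5. ~q, w2
Accessibility: w0Rw0, w0Rw1, w1Rw0, w1Rw1, w1Rw2, w2Rw1, w2Rw2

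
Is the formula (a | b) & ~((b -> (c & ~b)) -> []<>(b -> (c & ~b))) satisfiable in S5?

1. (a | b) & ~((b -> (c & ~b)) -> []<>(b -> (c & ~b))), 0
2. a | b, 0
3. ~((b -> (c & ~b)) -> []<>(b -> (c & ~b))), 0
4. b -> (c & ~b), 0
5. ~[]<>(b -> (c & ~b)), 0
6. a, 0
7. c & ~b, 0
8. c, 0
9. ~b, 0
10. ~<>(b -> (c & ~b)), 1
11. ~(b -> (c & ~b)), 0
12. b, 0
13. ~(c & ~b), 0
Accessibility: 0R0, 0R1, 1R0, 1R1
Branch closes: b and ~b both at 0.
(One branch shown.) All branches close.

Unsatisfiable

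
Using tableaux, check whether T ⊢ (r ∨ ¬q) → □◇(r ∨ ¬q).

Invalid (countermodel exists)

Tableau for the negation ¬((r ∨ ¬q) → □◇(r ∨ ¬q)):
1. ¬((r ∨ ¬q) → □◇(r ∨ ¬q)), 0
2. r ∨ ¬q, 0
3. ¬□◇(r ∨ ¬q), 0
4. ¬q, 0
5. ¬◇(r ∨ ¬q), 1
6. ¬(r ∨ ¬q), 1
7. ¬r, 1
8. q, 1
Accessibility: 0R0, 0R1, 1R1
The negation has an open branch (countermodel exists).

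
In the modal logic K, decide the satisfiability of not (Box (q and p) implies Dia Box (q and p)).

Yes, satisfiable

1. not (Box (q and p) implies Dia Box (q and p)), u
2. Box (q and p), u
3. not Dia Box (q and p), u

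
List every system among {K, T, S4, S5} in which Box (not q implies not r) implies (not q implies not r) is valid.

T, S4, S5

T-tableau for the negation not (Box (not q implies not r) implies (not q implies not r)):
1. not (Box (not q implies not r) implies (not q implies not r)), u
2. Box (not q implies not r), u
3. not (not q implies not r), u
4. not q, u
5. r, u
6. not q implies not r, u
7. not r, u
Accessibility: uRu
Branch closes: r and not r both at u.
Every branch closes (one shown): valid in T, hence also in S4, S5 (every theorem of T is a theorem of S4 and S5).
K-tableau for the negation not (Box (not q implies not r) implies (not q implies not r)):
1. not (Box (not q implies not r) implies (not q implies not r)), u
2. Box (not q implies not r), u
3. not (not q implies not r), u
4. not q, u
5. r, u
Complete open branch: countermodel on a K-frame, so not valid in K.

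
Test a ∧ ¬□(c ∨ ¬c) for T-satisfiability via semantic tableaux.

No, unsatisfiable

1. a ∧ ¬□(c ∨ ¬c), w0
2. a, w0
3. ¬□(c ∨ ¬c), w0
4. ¬(c ∨ ¬c), w1
5. ¬c, w1
6. c, w1
Accessibility: w0Rw0, w0Rw1, w1Rw1
Branch closes: c and ¬c both at w1.
All branches of the tableau close; one closing branch shown above.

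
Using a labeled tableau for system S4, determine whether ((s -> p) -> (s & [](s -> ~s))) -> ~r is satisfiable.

1. ((s -> p) -> (s & [](s -> ~s))) -> ~r, u
2. ~r, u   [->-rule on 1 (branches; this branch)]
Accessibility: uRu

Satisfiable (open branch found)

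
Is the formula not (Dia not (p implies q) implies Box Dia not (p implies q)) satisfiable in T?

Satisfiable

1. not (Dia not (p implies q) implies Box Dia not (p implies q)), u
2. Dia not (p implies q), u   [neg-implies-rule on 1]
3. not Box Dia not (p implies q), u   [neg-implies-rule on 1]
4. not (p implies q), v   [Dia-rule on 2: fresh world v, uRv]
5. p, v   [neg-implies-rule on 4]
6. not q, v   [neg-implies-rule on 4]
7. not Dia not (p implies q), w   [neg-Box-rule on 3: fresh world w, uRw]
8. p implies q, w   [neg-Dia-rule on 7 via wRw]
9. q, w   [implies-rule on 8 (branches; this branch)]
Accessibility: uRu, uRv, uRw, vRv, wRw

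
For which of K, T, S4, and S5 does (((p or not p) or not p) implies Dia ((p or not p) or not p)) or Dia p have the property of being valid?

T-tableau for the negation not ((((p or not p) or not p) implies Dia ((p or not p) or not p)) or Dia p):
1. not ((((p or not p) or not p) implies Dia ((p or not p) or not p)) or Dia p), 0
2. not (((p or not p) or not p) implies Dia ((p or not p) or not p)), 0
3. not Dia p, 0
4. (p or not p) or not p, 0
5. not Dia ((p or not p) or not p), 0
6. not p, 0
7. not ((p or not p) or not p), 0
8. not (p or not p), 0
9. p, 0
Accessibility: 0R0
Branch closes: p and not p both at 0.
Every branch closes (one shown): valid in T, hence also in S4, S5 (every theorem of T is a theorem of S4 and S5).
K-tableau for the negation not ((((p or not p) or not p) implies Dia ((p or not p) or not p)) or Dia p):
1. not ((((p or not p) or not p) implies Dia ((p or not p) or not p)) or Dia p), 0
2. not (((p or not p) or not p) implies Dia ((p or not p) or not p)), 0
3. not Dia p, 0
4. (p or not p) or not p, 0
5. not Dia ((p or not p) or not p), 0
6. not p, 0
Complete open branch: countermodel on a K-frame, so not valid in K.

T, S4, S5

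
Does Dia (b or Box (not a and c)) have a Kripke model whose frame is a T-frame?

Yes, satisfiable

1. Dia (b or Box (not a and c)), u
2. b or Box (not a and c), v
3. Box (not a and c), v
4. not a and c, v
5. not a, v
6. c, v
Accessibility: uRu, uRv, vRv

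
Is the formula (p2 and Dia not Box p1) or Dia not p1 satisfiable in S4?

Satisfiable

1. (p2 and Dia not Box p1) or Dia not p1, u
2. Dia not p1, u
3. not p1, v
Accessibility: uRu, uRv, vRv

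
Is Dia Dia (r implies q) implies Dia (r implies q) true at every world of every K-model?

Tableau for the negation not (Dia Dia (r implies q) implies Dia (r implies q)):
1. not (Dia Dia (r implies q) implies Dia (r implies q)), w0
2. Dia Dia (r implies q), w0
3. not Dia (r implies q), w0
4. Dia (r implies q), w1
5. not (r implies q), w1
6. r, w1
7. not q, w1
8. r implies q, w2
9. q, w2
Accessibility: w0Rw1, w1Rw2
The negation has an open branch (countermodel exists).

Invalid (countermodel exists)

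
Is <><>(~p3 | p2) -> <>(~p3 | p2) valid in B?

No, not valid

Tableau for the negation ~(<><>(~p3 | p2) -> <>(~p3 | p2)):
1. ~(<><>(~p3 | p2) -> <>(~p3 | p2)), w0
2. <><>(~p3 | p2), w0
3. ~<>(~p3 | p2), w0
4. ~(~p3 | p2), w0
5. p3, w0
6. ~p2, w0
7. <>(~p3 | p2), w1
8. ~(~p3 | p2), w1
9. p3, w1
10. ~p2, w1
11. ~p3 | p2, w2
12. p2, w2
Accessibility: w0Rw0, w0Rw1, w1Rw0, w1Rw1, w1Rw2, w2Rw1, w2Rw2
The negation has an open branch (countermodel exists).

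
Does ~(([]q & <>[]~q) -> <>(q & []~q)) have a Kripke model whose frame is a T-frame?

1. ~(([]q & <>[]~q) -> <>(q & []~q)), u
2. []q & <>[]~q, u
3. ~<>(q & []~q), u
4. []q, u
5. <>[]~q, u
6. ~(q & []~q), u
7. q, u
8. ~[]~q, u
9. []~q, v
10. ~(q & []~q), v
11. q, v
12. ~q, v
Accessibility: uRu, uRv, vRv
Branch closes: q and ~q both at v.
(One branch shown.) All branches close.

Unsatisfiable (every branch closes)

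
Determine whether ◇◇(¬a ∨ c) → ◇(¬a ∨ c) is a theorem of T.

Tableau for the negation ¬(◇◇(¬a ∨ c) → ◇(¬a ∨ c)):
1. ¬(◇◇(¬a ∨ c) → ◇(¬a ∨ c)), w0
2. ◇◇(¬a ∨ c), w0   [¬→-rule on 1]
3. ¬◇(¬a ∨ c), w0   [¬→-rule on 1]
4. ¬(¬a ∨ c), w0   [¬◇-rule on 3 via w0Rw0]
5. a, w0   [¬∨-rule on 4]
6. ¬c, w0   [¬∨-rule on 4]
7. ◇(¬a ∨ c), w1   [◇-rule on 2: fresh world w1, w0Rw1]
8. ¬(¬a ∨ c), w1   [¬◇-rule on 3 via w0Rw1]
9. a, w1   [¬∨-rule on 8]
10. ¬c, w1   [¬∨-rule on 8]
11. ¬a ∨ c, w2   [◇-rule on 7: fresh world w2, w1Rw2]
12. c, w2   [∨-rule on 11 (branches; this branch)]
Accessibility: w0Rw0, w0Rw1, w1Rw1, w1Rw2, w2Rw2
The negation has an open branch (countermodel exists).

No, not valid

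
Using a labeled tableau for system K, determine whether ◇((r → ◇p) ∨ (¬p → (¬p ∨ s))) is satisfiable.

Satisfiable (open branch found)

1. ◇((r → ◇p) ∨ (¬p → (¬p ∨ s))), w0
2. (r → ◇p) ∨ (¬p → (¬p ∨ s)), w1   [◇-rule on 1: fresh world w1, w0Rw1]
3. ¬p → (¬p ∨ s), w1   [∨-rule on 2 (branches; this branch)]
4. ¬p ∨ s, w1   [→-rule on 3 (branches; this branch)]
5. s, w1   [∨-rule on 4 (branches; this branch)]
Accessibility: w0Rw1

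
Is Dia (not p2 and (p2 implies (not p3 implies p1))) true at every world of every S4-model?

Tableau for the negation not Dia (not p2 and (p2 implies (not p3 implies p1))):
1. not Dia (not p2 and (p2 implies (not p3 implies p1))), 0
2. not (not p2 and (p2 implies (not p3 implies p1))), 0
3. not (p2 implies (not p3 implies p1)), 0
4. p2, 0
5. not (not p3 implies p1), 0
6. not p3, 0
7. not p1, 0
Accessibility: 0R0
The negation has an open branch (countermodel exists).

No, not valid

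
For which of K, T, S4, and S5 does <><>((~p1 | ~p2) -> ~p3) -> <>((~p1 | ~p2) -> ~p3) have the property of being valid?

S4, S5

S4-tableau for the negation ~(<><>((~p1 | ~p2) -> ~p3) -> <>((~p1 | ~p2) -> ~p3)):
1. ~(<><>((~p1 | ~p2) -> ~p3) -> <>((~p1 | ~p2) -> ~p3)), 0
2. <><>((~p1 | ~p2) -> ~p3), 0   [~->-rule on 1]
3. ~<>((~p1 | ~p2) -> ~p3), 0   [~->-rule on 1]
4. ~((~p1 | ~p2) -> ~p3), 0   [~<>-rule on 3 via 0R0]
5. ~p1 | ~p2, 0   [~->-rule on 4]
6. p3, 0   [~->-rule on 4]
7. ~p2, 0   [|-rule on 5 (branches; this branch)]
8. <>((~p1 | ~p2) -> ~p3), 1   [<>-rule on 2: fresh world 1, 0R1]
9. ~((~p1 | ~p2) -> ~p3), 1   [~<>-rule on 3 via 0R1]
10. ~p1 | ~p2, 1   [~->-rule on 9]
11. p3, 1   [~->-rule on 9]
12. ~p2, 1   [|-rule on 10 (branches; this branch)]
13. (~p1 | ~p2) -> ~p3, 2   [<>-rule on 8: fresh world 2, 1R2]
14. ~((~p1 | ~p2) -> ~p3), 2   [~<>-rule on 3 via 0R2]
15. ~p1 | ~p2, 2   [~->-rule on 14]
16. p3, 2   [~->-rule on 14]
17. ~(~p1 | ~p2), 2   [->-rule on 13 (branches; this branch)]
18. p1, 2   [~|-rule on 17]
19. p2, 2   [~|-rule on 17]
20. ~p2, 2   [|-rule on 15 (branches; this branch)]
Accessibility: 0R0, 0R1, 0R2, 1R1, 1R2, 2R2
Branch closes: p2 and ~p2 both at 2.
Every branch closes (one shown): valid in S4, hence also in S5 (every theorem of S4 is a theorem of S5).
T-tableau for the negation ~(<><>((~p1 | ~p2) -> ~p3) -> <>((~p1 | ~p2) -> ~p3)):
1. ~(<><>((~p1 | ~p2) -> ~p3) -> <>((~p1 | ~p2) -> ~p3)), 0
2. <><>((~p1 | ~p2) -> ~p3), 0   [~->-rule on 1]
3. ~<>((~p1 | ~p2) -> ~p3), 0   [~->-rule on 1]
4. ~((~p1 | ~p2) -> ~p3), 0   [~<>-rule on 3 via 0R0]
5. ~p1 | ~p2, 0   [~->-rule on 4]
6. p3, 0   [~->-rule on 4]
7. ~p2, 0   [|-rule on 5 (branches; this branch)]
8. <>((~p1 | ~p2) -> ~p3), 1   [<>-rule on 2: fresh world 1, 0R1]
9. ~((~p1 | ~p2) -> ~p3), 1   [~<>-rule on 3 via 0R1]
10. ~p1 | ~p2, 1   [~->-rule on 9]
11. p3, 1   [~->-rule on 9]
12. ~p2, 1   [|-rule on 10 (branches; this branch)]
13. (~p1 | ~p2) -> ~p3, 2   [<>-rule on 8: fresh world 2, 1R2]
14. ~p3, 2   [->-rule on 13 (branches; this branch)]
Accessibility: 0R0, 0R1, 1R1, 1R2, 2R2
Complete open branch: countermodel on a T-frame, so not valid in T, nor in K (the same frame is also a K-frame).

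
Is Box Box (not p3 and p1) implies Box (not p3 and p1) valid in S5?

Tableau for the negation not (Box Box (not p3 and p1) implies Box (not p3 and p1)):
1. not (Box Box (not p3 and p1) implies Box (not p3 and p1)), 0
2. Box Box (not p3 and p1), 0
3. not Box (not p3 and p1), 0
4. Box (not p3 and p1), 0
5. not p3 and p1, 0
6. not p3, 0
7. p1, 0
8. not (not p3 and p1), 1
9. Box (not p3 and p1), 1
10. not p3 and p1, 1
11. not p3, 1
12. p1, 1
13. not p1, 1
Accessibility: 0R0, 0R1, 1R0, 1R1
Branch closes: p1 and not p1 both at 1.
Every branch of the negation's tableau closes; the branch above is one of them.

Valid in S5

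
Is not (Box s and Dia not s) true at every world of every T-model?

Tableau for the negation Box s and Dia not s:
1. Box s and Dia not s, u
2. Box s, u
3. Dia not s, u
4. s, u
5. not s, v
6. s, v
Accessibility: uRu, uRv, vRv
Branch closes: s and not s both at v.
All branches of the negation close; one closing branch shown above.

Valid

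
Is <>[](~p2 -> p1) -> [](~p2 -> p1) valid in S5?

Valid in S5

Tableau for the negation ~(<>[](~p2 -> p1) -> [](~p2 -> p1)):
1. ~(<>[](~p2 -> p1) -> [](~p2 -> p1)), w0
2. <>[](~p2 -> p1), w0
3. ~[](~p2 -> p1), w0
4. [](~p2 -> p1), w1
5. ~p2 -> p1, w0
6. ~p2 -> p1, w1
7. p1, w0
8. p1, w1
9. ~(~p2 -> p1), w2
10. ~p2, w2
11. ~p1, w2
12. ~p2 -> p1, w2
13. p1, w2
Accessibility: w0Rw0, w0Rw1, w0Rw2, w1Rw0, w1Rw1, w1Rw2, w2Rw0, w2Rw1, w2Rw2
Branch closes: p1 and ~p1 both at w2.
Every branch of the negation's tableau closes; the branch above is one of them.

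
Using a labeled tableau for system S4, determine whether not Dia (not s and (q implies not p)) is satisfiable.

1. not Dia (not s and (q implies not p)), 0
2. not (not s and (q implies not p)), 0
3. not (q implies not p), 0
4. q, 0
5. p, 0
Accessibility: 0R0

Satisfiable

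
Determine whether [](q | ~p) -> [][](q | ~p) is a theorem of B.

Invalid (countermodel exists)

Tableau for the negation ~([](q | ~p) -> [][](q | ~p)):
1. ~([](q | ~p) -> [][](q | ~p)), u
2. [](q | ~p), u   [~->-rule on 1]
3. ~[][](q | ~p), u   [~->-rule on 1]
4. q | ~p, u   [[]-rule on 2 via uRu]
5. ~p, u   [|-rule on 4 (branches; this branch)]
6. ~[](q | ~p), v   [~[]-rule on 3: fresh world v, uRv]
7. q | ~p, v   [[]-rule on 2 via uRv]
8. ~p, v   [|-rule on 7 (branches; this branch)]
9. ~(q | ~p), w   [~[]-rule on 6: fresh world w, vRw]
10. ~q, w   [~|-rule on 9]
11. p, w   [~|-rule on 9]
Accessibility: uRu, uRv, vRu, vRv, vRw, wRv, wRw
The negation has an open branch (countermodel exists).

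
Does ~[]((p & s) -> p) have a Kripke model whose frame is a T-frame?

No, unsatisfiable

1. ~[]((p & s) -> p), 0
2. ~((p & s) -> p), 1
3. p & s, 1
4. ~p, 1
5. p, 1
6. s, 1
Accessibility: 0R0, 0R1, 1R1
Branch closes: p and ~p both at 1.
Every branch closes; the branch above is one of them.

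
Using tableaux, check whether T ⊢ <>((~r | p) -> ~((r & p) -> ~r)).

No, not valid

Tableau for the negation ~<>((~r | p) -> ~((r & p) -> ~r)):
1. ~<>((~r | p) -> ~((r & p) -> ~r)), w0
2. ~((~r | p) -> ~((r & p) -> ~r)), w0   [~<>-rule on 1 via w0Rw0]
3. ~r | p, w0   [~->-rule on 2]
4. (r & p) -> ~r, w0   [~->-rule on 2]
5. p, w0   [|-rule on 3 (branches; this branch)]
6. ~r, w0   [->-rule on 4 (branches; this branch)]
Accessibility: w0Rw0
The negation has an open branch (countermodel exists).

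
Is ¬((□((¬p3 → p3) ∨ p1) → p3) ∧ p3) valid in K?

No, not valid

Tableau for the negation (□((¬p3 → p3) ∨ p1) → p3) ∧ p3:
1. (□((¬p3 → p3) ∨ p1) → p3) ∧ p3, w0
2. □((¬p3 → p3) ∨ p1) → p3, w0   [∧-rule on 1]
3. p3, w0   [∧-rule on 1]
The negation has an open branch (countermodel exists).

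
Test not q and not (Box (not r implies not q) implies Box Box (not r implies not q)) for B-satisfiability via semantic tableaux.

1. not q and not (Box (not r implies not q) implies Box Box (not r implies not q)), 0
2. not q, 0
3. not (Box (not r implies not q) implies Box Box (not r implies not q)), 0
4. Box (not r implies not q), 0
5. not Box Box (not r implies not q), 0
6. not r implies not q, 0
7. not Box (not r implies not q), 1
8. not r implies not q, 1
9. not q, 1
10. not (not r implies not q), 2
11. not r, 2
12. q, 2
Accessibility: 0R0, 0R1, 1R0, 1R1, 1R2, 2R1, 2R2

Satisfiable (open branch found)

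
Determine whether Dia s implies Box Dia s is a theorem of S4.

Not valid

Tableau for the negation not (Dia s implies Box Dia s):
1. not (Dia s implies Box Dia s), w0
2. Dia s, w0
3. not Box Dia s, w0
4. s, w1
5. not Dia s, w2
6. not s, w2
Accessibility: w0Rw0, w0Rw1, w0Rw2, w1Rw1, w2Rw2
The negation has an open branch (countermodel exists).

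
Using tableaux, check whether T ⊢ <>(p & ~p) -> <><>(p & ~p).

Tableau for the negation ~(<>(p & ~p) -> <><>(p & ~p)):
1. ~(<>(p & ~p) -> <><>(p & ~p)), w0
2. <>(p & ~p), w0
3. ~<><>(p & ~p), w0
4. ~<>(p & ~p), w0
5. ~(p & ~p), w0
6. p, w0
7. p & ~p, w1
8. p, w1
9. ~p, w1
Accessibility: w0Rw0, w0Rw1, w1Rw1
Branch closes: p and ~p both at w1.
Every branch of the negation's tableau closes; the branch above is one of them.

Valid in T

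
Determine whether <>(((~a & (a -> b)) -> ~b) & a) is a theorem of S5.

Tableau for the negation ~<>(((~a & (a -> b)) -> ~b) & a):
1. ~<>(((~a & (a -> b)) -> ~b) & a), w0
2. ~(((~a & (a -> b)) -> ~b) & a), w0
3. ~a, w0
Accessibility: w0Rw0
The negation has an open branch (countermodel exists).

No, not valid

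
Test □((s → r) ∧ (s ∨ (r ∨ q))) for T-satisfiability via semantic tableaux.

Satisfiable

1. □((s → r) ∧ (s ∨ (r ∨ q))), 0
2. (s → r) ∧ (s ∨ (r ∨ q)), 0
3. s → r, 0
4. s ∨ (r ∨ q), 0
5. r, 0
6. r ∨ q, 0
7. q, 0
Accessibility: 0R0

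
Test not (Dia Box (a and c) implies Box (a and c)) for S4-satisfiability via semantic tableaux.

1. not (Dia Box (a and c) implies Box (a and c)), u
2. Dia Box (a and c), u
3. not Box (a and c), u
4. Box (a and c), v
5. a and c, v
6. a, v
7. c, v
8. not (a and c), w
9. not c, w
Accessibility: uRu, uRv, uRw, vRv, wRw

Satisfiable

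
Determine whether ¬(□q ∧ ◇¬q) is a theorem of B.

Yes, valid

Tableau for the negation □q ∧ ◇¬q:
1. □q ∧ ◇¬q, w0
2. □q, w0
3. ◇¬q, w0
4. q, w0
5. ¬q, w1
6. q, w1
Accessibility: w0Rw0, w0Rw1, w1Rw0, w1Rw1
Branch closes: q and ¬q both at w1.
Every branch of the negation's tableau closes; the branch above is one of them.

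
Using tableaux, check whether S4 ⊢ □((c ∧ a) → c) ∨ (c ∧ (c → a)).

Valid

Tableau for the negation ¬(□((c ∧ a) → c) ∨ (c ∧ (c → a))):
1. ¬(□((c ∧ a) → c) ∨ (c ∧ (c → a))), 0
2. ¬□((c ∧ a) → c), 0   [¬∨-rule on 1]
3. ¬(c ∧ (c → a)), 0   [¬∨-rule on 1]
4. ¬(c → a), 0   [¬∧-rule on 3 (branches; this branch)]
5. c, 0   [¬→-rule on 4]
6. ¬a, 0   [¬→-rule on 4]
7. ¬((c ∧ a) → c), 1   [¬□-rule on 2: fresh world 1, 0R1]
8. c ∧ a, 1   [¬→-rule on 7]
9. ¬c, 1   [¬→-rule on 7]
10. c, 1   [∧-rule on 8]
11. a, 1   [∧-rule on 8]
Accessibility: 0R0, 0R1, 1R1
Branch closes: c and ¬c both at 1.
Every branch of the negation's tableau closes; the branch above is one of them.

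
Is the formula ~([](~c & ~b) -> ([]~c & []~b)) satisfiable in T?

1. ~([](~c & ~b) -> ([]~c & []~b)), w0
2. [](~c & ~b), w0
3. ~([]~c & []~b), w0
4. ~c & ~b, w0
5. ~c, w0
6. ~b, w0
7. ~[]~b, w0
8. b, w1
9. ~c & ~b, w1
10. ~c, w1
11. ~b, w1
Accessibility: w0Rw0, w0Rw1, w1Rw1
Branch closes: b and ~b both at w1.
Every branch closes; the branch above is one of them.

Unsatisfiable (every branch closes)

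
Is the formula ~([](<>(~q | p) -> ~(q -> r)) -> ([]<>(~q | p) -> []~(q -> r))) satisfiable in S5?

1. ~([](<>(~q | p) -> ~(q -> r)) -> ([]<>(~q | p) -> []~(q -> r))), w0
2. [](<>(~q | p) -> ~(q -> r)), w0
3. ~([]<>(~q | p) -> []~(q -> r)), w0
4. []<>(~q | p), w0
5. ~[]~(q -> r), w0
6. <>(~q | p) -> ~(q -> r), w0
7. <>(~q | p), w0
8. ~(q -> r), w0
9. q, w0
10. ~r, w0
11. q -> r, w1
12. <>(~q | p) -> ~(q -> r), w1
13. <>(~q | p), w1
14. r, w1
15. ~<>(~q | p), w1
16. ~(~q | p), w0
17. ~p, w0
18. ~(~q | p), w1
19. q, w1
20. ~p, w1
21. ~q | p, w2
22. <>(~q | p) -> ~(q -> r), w2
23. <>(~q | p), w2
24. ~(~q | p), w2
25. q, w2
26. ~p, w2
27. p, w2
Accessibility: w0Rw0, w0Rw1, w0Rw2, w1Rw0, w1Rw1, w1Rw2, w2Rw0, w2Rw1, w2Rw2
Branch closes: p and ~p both at w2.
(One branch shown.) All branches close.

Unsatisfiable (every branch closes)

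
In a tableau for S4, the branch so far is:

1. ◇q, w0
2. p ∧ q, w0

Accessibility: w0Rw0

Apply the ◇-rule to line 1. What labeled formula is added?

a fresh world w1 with w0Rw1, and q at w1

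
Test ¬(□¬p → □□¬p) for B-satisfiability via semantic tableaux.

1. ¬(□¬p → □□¬p), 0
2. □¬p, 0
3. ¬□□¬p, 0
4. ¬p, 0
5. ¬□¬p, 1
6. ¬p, 1
7. p, 2
Accessibility: 0R0, 0R1, 1R0, 1R1, 1R2, 2R1, 2R2

Yes, satisfiable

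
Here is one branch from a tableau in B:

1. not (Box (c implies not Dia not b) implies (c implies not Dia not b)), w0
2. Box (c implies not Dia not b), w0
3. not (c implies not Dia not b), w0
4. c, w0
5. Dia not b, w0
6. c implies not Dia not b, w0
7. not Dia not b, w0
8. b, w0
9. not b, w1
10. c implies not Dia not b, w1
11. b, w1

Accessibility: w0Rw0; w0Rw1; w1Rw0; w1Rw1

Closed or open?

Closed

Both b and not b appear at w1.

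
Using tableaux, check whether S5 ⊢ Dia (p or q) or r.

No, not valid

Tableau for the negation not (Dia (p or q) or r):
1. not (Dia (p or q) or r), w0
2. not Dia (p or q), w0
3. not r, w0
4. not (p or q), w0
5. not p, w0
6. not q, w0
Accessibility: w0Rw0
The negation has an open branch (countermodel exists).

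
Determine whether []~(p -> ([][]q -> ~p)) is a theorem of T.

Tableau for the negation ~[]~(p -> ([][]q -> ~p)):
1. ~[]~(p -> ([][]q -> ~p)), w0
2. p -> ([][]q -> ~p), w1
3. [][]q -> ~p, w1
4. ~p, w1
Accessibility: w0Rw0, w0Rw1, w1Rw1
The negation has an open branch (countermodel exists).

No, not valid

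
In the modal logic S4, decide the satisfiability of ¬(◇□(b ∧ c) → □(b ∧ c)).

Satisfiable (open branch found)

1. ¬(◇□(b ∧ c) → □(b ∧ c)), 0
2. ◇□(b ∧ c), 0
3. ¬□(b ∧ c), 0
4. □(b ∧ c), 1
5. b ∧ c, 1
6. b, 1
7. c, 1
8. ¬(b ∧ c), 2
9. ¬c, 2
Accessibility: 0R0, 0R1, 0R2, 1R1, 2R2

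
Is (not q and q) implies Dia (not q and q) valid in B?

Valid in B

Tableau for the negation not ((not q and q) implies Dia (not q and q)):
1. not ((not q and q) implies Dia (not q and q)), w0
2. not q and q, w0
3. not Dia (not q and q), w0
4. not q, w0
5. q, w0
Accessibility: w0Rw0
Branch closes: q and not q both at w0.
All branches of the negation close; one closing branch shown above.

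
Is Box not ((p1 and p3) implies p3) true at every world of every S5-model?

Not valid

Tableau for the negation not Box not ((p1 and p3) implies p3):
1. not Box not ((p1 and p3) implies p3), 0
2. (p1 and p3) implies p3, 1
3. p3, 1
Accessibility: 0R0, 0R1, 1R0, 1R1
The negation has an open branch (countermodel exists).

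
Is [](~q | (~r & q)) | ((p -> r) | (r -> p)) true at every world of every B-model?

Tableau for the negation ~([](~q | (~r & q)) | ((p -> r) | (r -> p))):
1. ~([](~q | (~r & q)) | ((p -> r) | (r -> p))), w0
2. ~[](~q | (~r & q)), w0   [~|-rule on 1]
3. ~((p -> r) | (r -> p)), w0   [~|-rule on 1]
4. ~(p -> r), w0   [~|-rule on 3]
5. ~(r -> p), w0   [~|-rule on 3]
6. p, w0   [~->-rule on 4]
7. ~r, w0   [~->-rule on 4]
8. r, w0   [~->-rule on 5]
9. ~p, w0   [~->-rule on 5]
Accessibility: w0Rw0
Branch closes: r and ~r both at w0.
Every branch of the negation's tableau closes; the branch above is one of them.

Valid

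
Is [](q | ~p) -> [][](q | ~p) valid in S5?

Tableau for the negation ~([](q | ~p) -> [][](q | ~p)):
1. ~([](q | ~p) -> [][](q | ~p)), u
2. [](q | ~p), u   [~->-rule on 1]
3. ~[][](q | ~p), u   [~->-rule on 1]
4. q | ~p, u   [[]-rule on 2 via uRu]
5. ~p, u   [|-rule on 4 (branches; this branch)]
6. ~[](q | ~p), v   [~[]-rule on 3: fresh world v, uRv]
7. q | ~p, v   [[]-rule on 2 via uRv]
8. ~p, v   [|-rule on 7 (branches; this branch)]
9. ~(q | ~p), w   [~[]-rule on 6: fresh world w, vRw]
10. ~q, w   [~|-rule on 9]
11. p, w   [~|-rule on 9]
12. q | ~p, w   [[]-rule on 2 via uRw]
13. ~p, w   [|-rule on 12 (branches; this branch)]
Accessibility: uRu, uRv, uRw, vRu, vRv, vRw, wRu, wRv, wRw
Branch closes: p and ~p both at w.
All branches of the negation close; one closing branch shown above.

Yes, valid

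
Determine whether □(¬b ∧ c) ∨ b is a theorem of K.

No, not valid

Tableau for the negation ¬(□(¬b ∧ c) ∨ b):
1. ¬(□(¬b ∧ c) ∨ b), w0
2. ¬□(¬b ∧ c), w0   [¬∨-rule on 1]
3. ¬b, w0   [¬∨-rule on 1]
4. ¬(¬b ∧ c), w1   [¬□-rule on 2: fresh world w1, w0Rw1]
5. ¬c, w1   [¬∧-rule on 4 (branches; this branch)]
Accessibility: w0Rw1
The negation has an open branch (countermodel exists).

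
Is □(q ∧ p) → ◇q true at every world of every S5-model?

Valid in S5

Tableau for the negation ¬(□(q ∧ p) → ◇q):
1. ¬(□(q ∧ p) → ◇q), w0
2. □(q ∧ p), w0   [¬→-rule on 1]
3. ¬◇q, w0   [¬→-rule on 1]
4. q ∧ p, w0   [□-rule on 2 via w0Rw0]
5. q, w0   [∧-rule on 4]
6. p, w0   [∧-rule on 4]
7. ¬q, w0   [¬◇-rule on 3 via w0Rw0]
Accessibility: w0Rw0
Branch closes: q and ¬q both at w0.
Every branch of the negation's tableau closes; the branch above is one of them.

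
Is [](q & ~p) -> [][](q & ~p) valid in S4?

Tableau for the negation ~([](q & ~p) -> [][](q & ~p)):
1. ~([](q & ~p) -> [][](q & ~p)), u
2. [](q & ~p), u   [~->-rule on 1]
3. ~[][](q & ~p), u   [~->-rule on 1]
4. q & ~p, u   [[]-rule on 2 via uRu]
5. q, u   [&-rule on 4]
6. ~p, u   [&-rule on 4]
7. ~[](q & ~p), v   [~[]-rule on 3: fresh world v, uRv]
8. q & ~p, v   [[]-rule on 2 via uRv]
9. q, v   [&-rule on 8]
10. ~p, v   [&-rule on 8]
11. ~(q & ~p), w   [~[]-rule on 7: fresh world w, vRw]
12. q & ~p, w   [[]-rule on 2 via uRw]
13. q, w   [&-rule on 12]
14. ~p, w   [&-rule on 12]
15. p, w   [~&-rule on 11 (branches; this branch)]
Accessibility: uRu, uRv, uRw, vRv, vRw, wRw
Branch closes: p and ~p both at w.
All branches of the negation close; one closing branch shown above.

Valid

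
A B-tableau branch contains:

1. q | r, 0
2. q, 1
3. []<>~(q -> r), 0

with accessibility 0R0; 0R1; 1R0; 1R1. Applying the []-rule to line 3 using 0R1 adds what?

<>~(q -> r), 1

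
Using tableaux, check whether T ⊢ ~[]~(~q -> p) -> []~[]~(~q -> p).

Tableau for the negation ~(~[]~(~q -> p) -> []~[]~(~q -> p)):
1. ~(~[]~(~q -> p) -> []~[]~(~q -> p)), u
2. ~[]~(~q -> p), u   [~->-rule on 1]
3. ~[]~[]~(~q -> p), u   [~->-rule on 1]
4. ~q -> p, v   [~[]-rule on 2: fresh world v, uRv]
5. p, v   [->-rule on 4 (branches; this branch)]
6. []~(~q -> p), w   [~[]-rule on 3: fresh world w, uRw]
7. ~(~q -> p), w   [[]-rule on 6 via wRw]
8. ~q, w   [~->-rule on 7]
9. ~p, w   [~->-rule on 7]
Accessibility: uRu, uRv, uRw, vRv, wRw
The negation has an open branch (countermodel exists).

Invalid (countermodel exists)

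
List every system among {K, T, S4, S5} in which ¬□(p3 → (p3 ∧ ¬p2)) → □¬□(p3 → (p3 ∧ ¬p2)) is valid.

S4-tableau for the negation ¬(¬□(p3 → (p3 ∧ ¬p2)) → □¬□(p3 → (p3 ∧ ¬p2))):
1. ¬(¬□(p3 → (p3 ∧ ¬p2)) → □¬□(p3 → (p3 ∧ ¬p2))), w0
2. ¬□(p3 → (p3 ∧ ¬p2)), w0
3. ¬□¬□(p3 → (p3 ∧ ¬p2)), w0
4. ¬(p3 → (p3 ∧ ¬p2)), w1
5. p3, w1
6. ¬(p3 ∧ ¬p2), w1
7. p2, w1
8. □(p3 → (p3 ∧ ¬p2)), w2
9. p3 → (p3 ∧ ¬p2), w2
10. p3 ∧ ¬p2, w2
11. p3, w2
12. ¬p2, w2
Accessibility: w0Rw0, w0Rw1, w0Rw2, w1Rw1, w2Rw2
Complete open branch: countermodel on an S4-frame, so not valid in S4, nor in K, T (the same frame is also a K-frame and a T-frame).
S5-tableau for the negation ¬(¬□(p3 → (p3 ∧ ¬p2)) → □¬□(p3 → (p3 ∧ ¬p2))):
1. ¬(¬□(p3 → (p3 ∧ ¬p2)) → □¬□(p3 → (p3 ∧ ¬p2))), w0
2. ¬□(p3 → (p3 ∧ ¬p2)), w0
3. ¬□¬□(p3 → (p3 ∧ ¬p2)), w0
4. ¬(p3 → (p3 ∧ ¬p2)), w1
5. p3, w1
6. ¬(p3 ∧ ¬p2), w1
7. p2, w1
8. □(p3 → (p3 ∧ ¬p2)), w2
9. p3 → (p3 ∧ ¬p2), w0
10. p3 → (p3 ∧ ¬p2), w1
11. p3 → (p3 ∧ ¬p2), w2
12. p3 ∧ ¬p2, w0
13. p3, w0
14. ¬p2, w0
15. p3 ∧ ¬p2, w1
16. ¬p2, w1
Accessibility: w0Rw0, w0Rw1, w0Rw2, w1Rw0, w1Rw1, w1Rw2, w2Rw0, w2Rw1, w2Rw2
Branch closes: p2 and ¬p2 both at w1.
Every branch closes (one shown): valid in S5.

S5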